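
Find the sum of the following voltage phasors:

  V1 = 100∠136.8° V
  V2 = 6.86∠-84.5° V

Step 1 — Convert each phasor to rectangular form:
  V1 = 100·(cos(136.8°) + j·sin(136.8°)) = -72.9 + j68.45 V
  V2 = 6.86·(cos(-84.5°) + j·sin(-84.5°)) = 0.6575 - j6.828 V
Step 2 — Sum components: V_total = -72.24 + j61.63 V.
Step 3 — Convert to polar: |V_total| = 94.95 V, ∠V_total = 139.5°.

V_total = 94.95∠139.5° V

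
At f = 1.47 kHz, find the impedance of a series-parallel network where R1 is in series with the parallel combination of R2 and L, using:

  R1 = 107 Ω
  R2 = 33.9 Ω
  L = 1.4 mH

Step 1 — Angular frequency: ω = 2π·f = 2π·1470 = 9236 rad/s.
Step 2 — Component impedances:
  R1: Z = R = 107 Ω
  R2: Z = R = 33.9 Ω
  L: Z = jωL = j·9236·0.0014 = 0 + j12.93 Ω
Step 3 — Parallel branch: R2 || L = 1/(1/R2 + 1/L) = 4.306 + j11.29 Ω.
Step 4 — Series with R1: Z_total = R1 + (R2 || L) = 111.3 + j11.29 Ω = 111.9∠5.8° Ω.

Z = 111.3 + j11.29 Ω = 111.9∠5.8° Ω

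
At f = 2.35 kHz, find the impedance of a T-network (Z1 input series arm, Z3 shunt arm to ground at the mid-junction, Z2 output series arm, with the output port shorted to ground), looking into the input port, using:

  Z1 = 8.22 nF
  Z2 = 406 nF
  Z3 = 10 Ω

Step 1 — Angular frequency: ω = 2π·f = 2π·2350 = 1.477e+04 rad/s.
Step 2 — Component impedances:
  Z1: Z = 1/(jωC) = -j/(ω·C) = 0 - j8239 Ω
  Z2: Z = 1/(jωC) = -j/(ω·C) = 0 - j166.8 Ω
  Z3: Z = R = 10 Ω
Step 3 — With the output port shorted to ground, the output series arm Z2 runs from the junction to ground; the shunt arm Z3 also runs from the junction to ground. They appear in parallel: Z3 || Z2 = 9.964 - j0.5973 Ω.
Step 4 — Series with input arm Z1: Z_in = Z1 + (Z3 || Z2) = 9.964 - j8240 Ω = 8240∠-89.9° Ω.

Z = 9.964 - j8240 Ω = 8240∠-89.9° Ω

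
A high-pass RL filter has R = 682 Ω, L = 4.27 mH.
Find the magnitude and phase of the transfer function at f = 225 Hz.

Step 1 — Angular frequency: ω = 2π·225 = 1414 rad/s.
Step 2 — Transfer function: H(jω) = jωL/(R + jωL).
Step 3 — Numerator jωL = j·6.037; denominator R + jωL = 682 + j6.037.
Step 4 — H = 7.834e-05 + j0.008851.
Step 5 — Magnitude: |H| = 0.008851 (-41.1 dB); phase: φ = 89.5°.

|H| = 0.008851 (-41.1 dB), φ = 89.5°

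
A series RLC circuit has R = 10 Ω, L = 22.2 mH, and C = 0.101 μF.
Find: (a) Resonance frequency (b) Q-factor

Step 1 — Resonance condition Im(Z)=0 gives ω₀ = 1/√(LC).
Step 2 — ω₀ = 1/√(0.0222·1.01e-07) = 2.112e+04 rad/s.
Step 3 — f₀ = ω₀/(2π) = 3361 Hz.
Step 4 — Series Q: Q = ω₀L/R = 2.112e+04·0.0222/10 = 46.88.

(a) f₀ = 3361 Hz  (b) Q = 46.88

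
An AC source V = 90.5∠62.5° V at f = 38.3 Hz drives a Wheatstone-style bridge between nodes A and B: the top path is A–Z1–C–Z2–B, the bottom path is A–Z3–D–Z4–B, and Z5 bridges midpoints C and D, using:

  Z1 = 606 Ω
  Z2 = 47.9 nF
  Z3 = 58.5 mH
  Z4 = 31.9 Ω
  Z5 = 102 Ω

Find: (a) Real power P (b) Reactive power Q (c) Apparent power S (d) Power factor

Step 1 — Angular frequency: ω = 2π·f = 2π·38.3 = 240.6 rad/s.
Step 2 — Component impedances:
  Z1: Z = R = 606 Ω
  Z2: Z = 1/(jωC) = -j/(ω·C) = 0 - j8.675e+04 Ω
  Z3: Z = jωL = j·240.6·0.0585 = 0 + j14.08 Ω
  Z4: Z = R = 31.9 Ω
  Z5: Z = R = 102 Ω
Step 3 — Bridge requires nodal analysis (the Z5 bridge couples midpoints C and D, so the two paths cannot be reduced to a simple series/parallel combination). Setting node B to ground and injecting 1 A at node A, the 3-node admittance system at A, C, D solves to V_A = Z_AB = 32.18 + j14.06 Ω = 35.12∠23.6° Ω.
Step 4 — Source phasor: V = 90.5∠62.5° V = 41.79 + j80.27 V.
Step 5 — Current: I = V / Z = 2.006 + j1.618 A = 2.577∠38.9° A.
Step 6 — Complex power: S = V·I* = 213.7 + j93.37 VA.
Step 7 — Real power: P = Re(S) = 213.7 W.
Step 8 — Reactive power: Q = Im(S) = 93.37 VAR.
Step 9 — Apparent power: |S| = 233.2 VA.
Step 10 — Power factor: PF = P/|S| = 0.9164 (lagging).

(a) P = 213.7 W  (b) Q = 93.37 VAR  (c) S = 233.2 VA  (d) PF = 0.9164 (lagging)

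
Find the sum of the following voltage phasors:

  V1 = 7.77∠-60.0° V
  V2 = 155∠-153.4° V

Step 1 — Convert each phasor to rectangular form:
  V1 = 7.77·(cos(-60.0°) + j·sin(-60.0°)) = 3.885 - j6.729 V
  V2 = 155·(cos(-153.4°) + j·sin(-153.4°)) = -138.6 - j69.4 V
Step 2 — Sum components: V_total = -134.7 - j76.13 V.
Step 3 — Convert to polar: |V_total| = 154.7 V, ∠V_total = -150.5°.

V_total = 154.7∠-150.5° V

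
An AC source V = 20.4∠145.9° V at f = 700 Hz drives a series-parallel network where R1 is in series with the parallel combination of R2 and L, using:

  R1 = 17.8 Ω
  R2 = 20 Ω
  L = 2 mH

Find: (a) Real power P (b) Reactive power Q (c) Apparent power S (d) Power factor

Step 1 — Angular frequency: ω = 2π·f = 2π·700 = 4398 rad/s.
Step 2 — Component impedances:
  R1: Z = R = 17.8 Ω
  R2: Z = R = 20 Ω
  L: Z = jωL = j·4398·0.002 = 0 + j8.796 Ω
Step 3 — Parallel branch: R2 || L = 1/(1/R2 + 1/L) = 3.242 + j7.371 Ω.
Step 4 — Series with R1: Z_total = R1 + (R2 || L) = 21.04 + j7.371 Ω = 22.3∠19.3° Ω.
Step 5 — Source phasor: V = 20.4∠145.9° V = -16.89 + j11.44 V.
Step 6 — Current: I = V / Z = -0.5455 + j0.7346 A = 0.915∠126.6° A.
Step 7 — Complex power: S = V·I* = 17.62 + j6.171 VA.
Step 8 — Real power: P = Re(S) = 17.62 W.
Step 9 — Reactive power: Q = Im(S) = 6.171 VAR.
Step 10 — Apparent power: |S| = 18.67 VA.
Step 11 — Power factor: PF = P/|S| = 0.9438 (lagging).

(a) P = 17.62 W  (b) Q = 6.171 VAR  (c) S = 18.67 VA  (d) PF = 0.9438 (lagging)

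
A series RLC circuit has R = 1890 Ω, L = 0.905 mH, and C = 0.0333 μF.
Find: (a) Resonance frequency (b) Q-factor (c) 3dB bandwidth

Step 1 — Resonance condition Im(Z)=0 gives ω₀ = 1/√(LC).
Step 2 — ω₀ = 1/√(0.000905·3.33e-08) = 1.822e+05 rad/s.
Step 3 — f₀ = ω₀/(2π) = 2.899e+04 Hz.
Step 4 — Series Q: Q = ω₀L/R = 1.822e+05·0.000905/1890 = 0.08722.
Step 5 — 3dB bandwidth: Δω = ω₀/Q = 2.088e+06 rad/s; BW = Δω/(2π) = 3.324e+05 Hz.

(a) f₀ = 2.899e+04 Hz  (b) Q = 0.08722  (c) BW = 3.324e+05 Hz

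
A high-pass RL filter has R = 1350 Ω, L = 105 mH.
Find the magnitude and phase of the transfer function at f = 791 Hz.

Step 1 — Angular frequency: ω = 2π·791 = 4970 rad/s.
Step 2 — Transfer function: H(jω) = jωL/(R + jωL).
Step 3 — Numerator jωL = j·521.8; denominator R + jωL = 1350 + j521.8.
Step 4 — H = 0.13 + j0.3363.
Step 5 — Magnitude: |H| = 0.3606 (-8.9 dB); phase: φ = 68.9°.

|H| = 0.3606 (-8.9 dB), φ = 68.9°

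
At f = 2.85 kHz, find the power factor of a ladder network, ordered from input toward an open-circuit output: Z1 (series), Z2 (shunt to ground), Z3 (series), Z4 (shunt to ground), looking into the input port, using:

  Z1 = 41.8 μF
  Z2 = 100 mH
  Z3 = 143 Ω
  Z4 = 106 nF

Step 1 — Angular frequency: ω = 2π·f = 2π·2850 = 1.791e+04 rad/s.
Step 2 — Component impedances:
  Z1: Z = 1/(jωC) = -j/(ω·C) = 0 - j1.336 Ω
  Z2: Z = jωL = j·1.791e+04·0.1 = 0 + j1791 Ω
  Z3: Z = R = 143 Ω
  Z4: Z = 1/(jωC) = -j/(ω·C) = 0 - j526.8 Ω
Step 3 — Ladder network (open output): work backward from the far end, alternating series and parallel combinations. Z_in = 283.4 - j715.7 Ω = 769.8∠-68.4° Ω.
Step 4 — Power factor: PF = cos(φ) = Re(Z)/|Z| = 283.43/769.78 = 0.3682.
Step 5 — Type: Im(Z) = -715.7 ⇒ leading (phase φ = -68.4°).

PF = 0.3682 (leading, φ = -68.4°)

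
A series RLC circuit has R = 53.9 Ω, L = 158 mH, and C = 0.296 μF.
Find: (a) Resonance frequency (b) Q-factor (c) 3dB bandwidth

Step 1 — Resonance condition Im(Z)=0 gives ω₀ = 1/√(LC).
Step 2 — ω₀ = 1/√(0.158·2.96e-07) = 4624 rad/s.
Step 3 — f₀ = ω₀/(2π) = 735.9 Hz.
Step 4 — Series Q: Q = ω₀L/R = 4624·0.158/53.9 = 13.55.
Step 5 — 3dB bandwidth: Δω = ω₀/Q = 341.1 rad/s; BW = Δω/(2π) = 54.29 Hz.

(a) f₀ = 735.9 Hz  (b) Q = 13.55  (c) BW = 54.29 Hz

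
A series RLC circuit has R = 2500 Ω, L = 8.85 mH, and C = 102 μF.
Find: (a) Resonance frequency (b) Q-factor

Step 1 — Resonance condition Im(Z)=0 gives ω₀ = 1/√(LC).
Step 2 — ω₀ = 1/√(0.00885·0.000102) = 1053 rad/s.
Step 3 — f₀ = ω₀/(2π) = 167.5 Hz.
Step 4 — Series Q: Q = ω₀L/R = 1053·0.00885/2500 = 0.003726.

(a) f₀ = 167.5 Hz  (b) Q = 0.003726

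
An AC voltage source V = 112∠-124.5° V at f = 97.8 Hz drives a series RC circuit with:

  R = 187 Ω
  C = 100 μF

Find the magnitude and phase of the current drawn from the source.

Step 1 — Angular frequency: ω = 2π·f = 2π·97.8 = 614.5 rad/s.
Step 2 — Component impedances:
  R: Z = R = 187 Ω
  C: Z = 1/(jωC) = -j/(ω·C) = 0 - j16.27 Ω
Step 3 — Series combination: Z_total = R + C = 187 - j16.27 Ω = 187.7∠-5.0° Ω.
Step 4 — Source phasor: V = 112∠-124.5° V = -63.44 - j92.3 V.
Step 5 — Ohm's law: I = V / Z_total = (-63.44 - j92.3) / (187 - j16.27) = -0.2941 - j0.5192 A.
Step 6 — Convert to polar: |I| = 0.5967 A, ∠I = -119.5°.

I = 0.5967∠-119.5° A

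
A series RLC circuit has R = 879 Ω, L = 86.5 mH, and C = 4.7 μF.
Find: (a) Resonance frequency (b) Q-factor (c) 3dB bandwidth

Step 1 — Resonance: ω₀ = 1/√(LC) = 1/√(0.0865·4.7e-06) = 1568 rad/s.
Step 2 — f₀ = ω₀/(2π) = 249.6 Hz.
Step 3 — Series Q: Q = ω₀L/R = 1568·0.0865/879 = 0.1543.
Step 4 — Bandwidth: Δω = ω₀/Q = 1.016e+04 rad/s; BW = Δω/(2π) = 1617 Hz.

(a) f₀ = 249.6 Hz  (b) Q = 0.1543  (c) BW = 1617 Hz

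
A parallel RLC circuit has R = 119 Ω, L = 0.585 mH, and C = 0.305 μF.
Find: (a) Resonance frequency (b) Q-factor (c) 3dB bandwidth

Step 1 — Resonance: ω₀ = 1/√(LC) = 1/√(0.000585·3.05e-07) = 7.486e+04 rad/s.
Step 2 — f₀ = ω₀/(2π) = 1.191e+04 Hz.
Step 3 — Parallel Q: Q = R/(ω₀L) = 119/(7.486e+04·0.000585) = 2.717.
Step 4 — Bandwidth: Δω = ω₀/Q = 2.755e+04 rad/s; BW = Δω/(2π) = 4385 Hz.

(a) f₀ = 1.191e+04 Hz  (b) Q = 2.717  (c) BW = 4385 Hz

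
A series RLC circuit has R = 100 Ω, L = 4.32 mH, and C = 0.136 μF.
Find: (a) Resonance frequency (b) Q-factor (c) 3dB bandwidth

Step 1 — Resonance condition Im(Z)=0 gives ω₀ = 1/√(LC).
Step 2 — ω₀ = 1/√(0.00432·1.36e-07) = 4.126e+04 rad/s.
Step 3 — f₀ = ω₀/(2π) = 6566 Hz.
Step 4 — Series Q: Q = ω₀L/R = 4.126e+04·0.00432/100 = 1.782.
Step 5 — 3dB bandwidth: Δω = ω₀/Q = 2.315e+04 rad/s; BW = Δω/(2π) = 3684 Hz.

(a) f₀ = 6566 Hz  (b) Q = 1.782  (c) BW = 3684 Hz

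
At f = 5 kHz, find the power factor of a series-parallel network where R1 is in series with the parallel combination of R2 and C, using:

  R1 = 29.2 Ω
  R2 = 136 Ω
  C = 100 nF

Step 1 — Angular frequency: ω = 2π·f = 2π·5000 = 3.142e+04 rad/s.
Step 2 — Component impedances:
  R1: Z = R = 29.2 Ω
  R2: Z = R = 136 Ω
  C: Z = 1/(jωC) = -j/(ω·C) = 0 - j318.3 Ω
Step 3 — Parallel branch: R2 || C = 1/(1/R2 + 1/C) = 115 - j49.14 Ω.
Step 4 — Series with R1: Z_total = R1 + (R2 || C) = 144.2 - j49.14 Ω = 152.3∠-18.8° Ω.
Step 5 — Power factor: PF = cos(φ) = Re(Z)/|Z| = 144.21/152.35 = 0.9466.
Step 6 — Type: Im(Z) = -49.14 ⇒ leading (phase φ = -18.8°).

PF = 0.9466 (leading, φ = -18.8°)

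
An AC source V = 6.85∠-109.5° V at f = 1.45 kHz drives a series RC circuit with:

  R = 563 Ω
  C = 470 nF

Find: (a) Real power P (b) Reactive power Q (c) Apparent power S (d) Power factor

Step 1 — Angular frequency: ω = 2π·f = 2π·1450 = 9111 rad/s.
Step 2 — Component impedances:
  R: Z = R = 563 Ω
  C: Z = 1/(jωC) = -j/(ω·C) = 0 - j233.5 Ω
Step 3 — Series combination: Z_total = R + C = 563 - j233.5 Ω = 609.5∠-22.5° Ω.
Step 4 — Source phasor: V = 6.85∠-109.5° V = -2.287 - j6.457 V.
Step 5 — Current: I = V / Z = 0.0005939 - j0.01122 A = 0.01124∠-87.0° A.
Step 6 — Complex power: S = V·I* = 0.07111 - j0.0295 VA.
Step 7 — Real power: P = Re(S) = 0.07111 W.
Step 8 — Reactive power: Q = Im(S) = -0.0295 VAR.
Step 9 — Apparent power: |S| = 0.07698 VA.
Step 10 — Power factor: PF = P/|S| = 0.9237 (leading).

(a) P = 0.07111 W  (b) Q = -0.0295 VAR  (c) S = 0.07698 VA  (d) PF = 0.9237 (leading)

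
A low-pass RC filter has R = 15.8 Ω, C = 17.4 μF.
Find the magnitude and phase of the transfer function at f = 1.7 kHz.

Step 1 — Angular frequency: ω = 2π·1700 = 1.068e+04 rad/s.
Step 2 — Transfer function: H(jω) = 1/(1 + jωRC).
Step 3 — Denominator: 1 + jωRC = 1 + j·1.068e+04·15.8·1.74e-05 = 1 + j2.937.
Step 4 — H = 0.1039 - j0.3052.
Step 5 — Magnitude: |H| = 0.3224 (-9.8 dB); phase: φ = -71.2°.

|H| = 0.3224 (-9.8 dB), φ = -71.2°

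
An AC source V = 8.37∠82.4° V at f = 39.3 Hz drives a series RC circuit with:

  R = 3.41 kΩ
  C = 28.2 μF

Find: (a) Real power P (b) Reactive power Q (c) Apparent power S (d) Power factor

Step 1 — Angular frequency: ω = 2π·f = 2π·39.3 = 246.9 rad/s.
Step 2 — Component impedances:
  R: Z = R = 3410 Ω
  C: Z = 1/(jωC) = -j/(ω·C) = 0 - j143.6 Ω
Step 3 — Series combination: Z_total = R + C = 3410 - j143.6 Ω = 3413∠-2.4° Ω.
Step 4 — Source phasor: V = 8.37∠82.4° V = 1.107 + j8.296 V.
Step 5 — Current: I = V / Z = 0.0002218 + j0.002442 A = 0.002452∠84.8° A.
Step 6 — Complex power: S = V·I* = 0.02051 - j0.0008637 VA.
Step 7 — Real power: P = Re(S) = 0.02051 W.
Step 8 — Reactive power: Q = Im(S) = -0.0008637 VAR.
Step 9 — Apparent power: |S| = 0.02053 VA.
Step 10 — Power factor: PF = P/|S| = 0.9991 (leading).

(a) P = 0.02051 W  (b) Q = -0.0008637 VAR  (c) S = 0.02053 VA  (d) PF = 0.9991 (leading)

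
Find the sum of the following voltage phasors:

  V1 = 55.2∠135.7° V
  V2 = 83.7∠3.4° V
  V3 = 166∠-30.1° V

Step 1 — Convert each phasor to rectangular form:
  V1 = 55.2·(cos(135.7°) + j·sin(135.7°)) = -39.51 + j38.55 V
  V2 = 83.7·(cos(3.4°) + j·sin(3.4°)) = 83.55 + j4.964 V
  V3 = 166·(cos(-30.1°) + j·sin(-30.1°)) = 143.6 - j83.25 V
Step 2 — Sum components: V_total = 187.7 - j39.73 V.
Step 3 — Convert to polar: |V_total| = 191.8 V, ∠V_total = -12.0°.

V_total = 191.8∠-12.0° V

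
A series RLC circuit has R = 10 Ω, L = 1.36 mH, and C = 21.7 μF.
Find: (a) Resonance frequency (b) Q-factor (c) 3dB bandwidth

Step 1 — Resonance condition Im(Z)=0 gives ω₀ = 1/√(LC).
Step 2 — ω₀ = 1/√(0.00136·2.17e-05) = 5821 rad/s.
Step 3 — f₀ = ω₀/(2π) = 926.4 Hz.
Step 4 — Series Q: Q = ω₀L/R = 5821·0.00136/10 = 0.7917.
Step 5 — 3dB bandwidth: Δω = ω₀/Q = 7353 rad/s; BW = Δω/(2π) = 1170 Hz.

(a) f₀ = 926.4 Hz  (b) Q = 0.7917  (c) BW = 1170 Hz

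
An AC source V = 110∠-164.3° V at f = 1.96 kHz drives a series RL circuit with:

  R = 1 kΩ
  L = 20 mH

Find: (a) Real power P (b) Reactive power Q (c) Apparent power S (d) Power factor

Step 1 — Angular frequency: ω = 2π·f = 2π·1960 = 1.232e+04 rad/s.
Step 2 — Component impedances:
  R: Z = R = 1000 Ω
  L: Z = jωL = j·1.232e+04·0.02 = 0 + j246.3 Ω
Step 3 — Series combination: Z_total = R + L = 1000 + j246.3 Ω = 1030∠13.8° Ω.
Step 4 — Source phasor: V = 110∠-164.3° V = -105.9 - j29.77 V.
Step 5 — Current: I = V / Z = -0.1068 - j0.003473 A = 0.1068∠-178.1° A.
Step 6 — Complex power: S = V·I* = 11.41 + j2.81 VA.
Step 7 — Real power: P = Re(S) = 11.41 W.
Step 8 — Reactive power: Q = Im(S) = 2.81 VAR.
Step 9 — Apparent power: |S| = 11.75 VA.
Step 10 — Power factor: PF = P/|S| = 0.971 (lagging).

(a) P = 11.41 W  (b) Q = 2.81 VAR  (c) S = 11.75 VA  (d) PF = 0.971 (lagging)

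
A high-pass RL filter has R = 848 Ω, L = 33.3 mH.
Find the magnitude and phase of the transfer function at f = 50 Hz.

Step 1 — Angular frequency: ω = 2π·50 = 314.2 rad/s.
Step 2 — Transfer function: H(jω) = jωL/(R + jωL).
Step 3 — Numerator jωL = j·10.46; denominator R + jωL = 848 + j10.46.
Step 4 — H = 0.0001522 + j0.01233.
Step 5 — Magnitude: |H| = 0.01234 (-38.2 dB); phase: φ = 89.3°.

|H| = 0.01234 (-38.2 dB), φ = 89.3°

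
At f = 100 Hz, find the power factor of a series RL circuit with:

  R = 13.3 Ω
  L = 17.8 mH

Step 1 — Angular frequency: ω = 2π·f = 2π·100 = 628.3 rad/s.
Step 2 — Component impedances:
  R: Z = R = 13.3 Ω
  L: Z = jωL = j·628.3·0.0178 = 0 + j11.18 Ω
Step 3 — Series combination: Z_total = R + L = 13.3 + j11.18 Ω = 17.38∠40.1° Ω.
Step 4 — Power factor: PF = cos(φ) = Re(Z)/|Z| = 13.3/17.377 = 0.7654.
Step 5 — Type: Im(Z) = 11.18 ⇒ lagging (phase φ = 40.1°).

PF = 0.7654 (lagging, φ = 40.1°)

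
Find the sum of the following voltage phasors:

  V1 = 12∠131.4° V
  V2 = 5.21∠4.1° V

Step 1 — Convert each phasor to rectangular form:
  V1 = 12·(cos(131.4°) + j·sin(131.4°)) = -7.936 + j9.001 V
  V2 = 5.21·(cos(4.1°) + j·sin(4.1°)) = 5.197 + j0.3725 V
Step 2 — Sum components: V_total = -2.739 + j9.374 V.
Step 3 — Convert to polar: |V_total| = 9.766 V, ∠V_total = 106.3°.

V_total = 9.766∠106.3° V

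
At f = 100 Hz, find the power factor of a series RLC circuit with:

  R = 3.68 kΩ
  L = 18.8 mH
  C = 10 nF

Step 1 — Angular frequency: ω = 2π·f = 2π·100 = 628.3 rad/s.
Step 2 — Component impedances:
  R: Z = R = 3680 Ω
  L: Z = jωL = j·628.3·0.0188 = 0 + j11.81 Ω
  C: Z = 1/(jωC) = -j/(ω·C) = 0 - j1.592e+05 Ω
Step 3 — Series combination: Z_total = R + L + C = 3680 - j1.591e+05 Ω = 1.592e+05∠-88.7° Ω.
Step 4 — Power factor: PF = cos(φ) = Re(Z)/|Z| = 3680/1.592e+05 = 0.02312.
Step 5 — Type: Im(Z) = -1.591e+05 ⇒ leading (phase φ = -88.7°).

PF = 0.02312 (leading, φ = -88.7°)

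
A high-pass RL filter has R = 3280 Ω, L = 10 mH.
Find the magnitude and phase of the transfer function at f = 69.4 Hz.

Step 1 — Angular frequency: ω = 2π·69.4 = 436.1 rad/s.
Step 2 — Transfer function: H(jω) = jωL/(R + jωL).
Step 3 — Numerator jωL = j·4.361; denominator R + jωL = 3280 + j4.361.
Step 4 — H = 1.767e-06 + j0.001329.
Step 5 — Magnitude: |H| = 0.001329 (-57.5 dB); phase: φ = 89.9°.

|H| = 0.001329 (-57.5 dB), φ = 89.9°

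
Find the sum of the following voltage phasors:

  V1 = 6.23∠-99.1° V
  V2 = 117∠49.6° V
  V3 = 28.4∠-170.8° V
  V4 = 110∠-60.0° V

Step 1 — Convert each phasor to rectangular form:
  V1 = 6.23·(cos(-99.1°) + j·sin(-99.1°)) = -0.9853 - j6.152 V
  V2 = 117·(cos(49.6°) + j·sin(49.6°)) = 75.83 + j89.1 V
  V3 = 28.4·(cos(-170.8°) + j·sin(-170.8°)) = -28.03 - j4.541 V
  V4 = 110·(cos(-60.0°) + j·sin(-60.0°)) = 55 - j95.26 V
Step 2 — Sum components: V_total = 101.8 - j16.86 V.
Step 3 — Convert to polar: |V_total| = 103.2 V, ∠V_total = -9.4°.

V_total = 103.2∠-9.4° V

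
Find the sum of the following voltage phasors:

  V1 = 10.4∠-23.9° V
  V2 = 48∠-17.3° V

Step 1 — Convert each phasor to rectangular form:
  V1 = 10.4·(cos(-23.9°) + j·sin(-23.9°)) = 9.508 - j4.213 V
  V2 = 48·(cos(-17.3°) + j·sin(-17.3°)) = 45.83 - j14.27 V
Step 2 — Sum components: V_total = 55.34 - j18.49 V.
Step 3 — Convert to polar: |V_total| = 58.34 V, ∠V_total = -18.5°.

V_total = 58.34∠-18.5° V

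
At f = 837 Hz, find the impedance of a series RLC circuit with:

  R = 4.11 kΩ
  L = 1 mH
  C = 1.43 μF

Step 1 — Angular frequency: ω = 2π·f = 2π·837 = 5259 rad/s.
Step 2 — Component impedances:
  R: Z = R = 4110 Ω
  L: Z = jωL = j·5259·0.001 = 0 + j5.259 Ω
  C: Z = 1/(jωC) = -j/(ω·C) = 0 - j133 Ω
Step 3 — Series combination: Z_total = R + L + C = 4110 - j127.7 Ω = 4112∠-1.8° Ω.

Z = 4110 - j127.7 Ω = 4112∠-1.8° Ω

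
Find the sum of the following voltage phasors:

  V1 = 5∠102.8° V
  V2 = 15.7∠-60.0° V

Step 1 — Convert each phasor to rectangular form:
  V1 = 5·(cos(102.8°) + j·sin(102.8°)) = -1.108 + j4.876 V
  V2 = 15.7·(cos(-60.0°) + j·sin(-60.0°)) = 7.85 - j13.6 V
Step 2 — Sum components: V_total = 6.742 - j8.721 V.
Step 3 — Convert to polar: |V_total| = 11.02 V, ∠V_total = -52.3°.

V_total = 11.02∠-52.3° V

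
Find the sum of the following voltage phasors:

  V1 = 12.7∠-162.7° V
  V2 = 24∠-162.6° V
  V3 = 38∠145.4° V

Step 1 — Convert each phasor to rectangular form:
  V1 = 12.7·(cos(-162.7°) + j·sin(-162.7°)) = -12.13 - j3.777 V
  V2 = 24·(cos(-162.6°) + j·sin(-162.6°)) = -22.9 - j7.177 V
  V3 = 38·(cos(145.4°) + j·sin(145.4°)) = -31.28 + j21.58 V
Step 2 — Sum components: V_total = -66.31 + j10.62 V.
Step 3 — Convert to polar: |V_total| = 67.15 V, ∠V_total = 170.9°.

V_total = 67.15∠170.9° V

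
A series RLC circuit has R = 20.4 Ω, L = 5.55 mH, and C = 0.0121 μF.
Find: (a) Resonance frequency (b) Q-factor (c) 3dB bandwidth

Step 1 — Resonance condition Im(Z)=0 gives ω₀ = 1/√(LC).
Step 2 — ω₀ = 1/√(0.00555·1.21e-08) = 1.22e+05 rad/s.
Step 3 — f₀ = ω₀/(2π) = 1.942e+04 Hz.
Step 4 — Series Q: Q = ω₀L/R = 1.22e+05·0.00555/20.4 = 33.2.
Step 5 — 3dB bandwidth: Δω = ω₀/Q = 3676 rad/s; BW = Δω/(2π) = 585 Hz.

(a) f₀ = 1.942e+04 Hz  (b) Q = 33.2  (c) BW = 585 Hz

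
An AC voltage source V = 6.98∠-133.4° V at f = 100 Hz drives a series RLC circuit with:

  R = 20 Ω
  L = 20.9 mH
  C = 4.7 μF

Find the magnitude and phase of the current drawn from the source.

Step 1 — Angular frequency: ω = 2π·f = 2π·100 = 628.3 rad/s.
Step 2 — Component impedances:
  R: Z = R = 20 Ω
  L: Z = jωL = j·628.3·0.0209 = 0 + j13.13 Ω
  C: Z = 1/(jωC) = -j/(ω·C) = 0 - j338.6 Ω
Step 3 — Series combination: Z_total = R + L + C = 20 - j325.5 Ω = 326.1∠-86.5° Ω.
Step 4 — Source phasor: V = 6.98∠-133.4° V = -4.796 - j5.071 V.
Step 5 — Ohm's law: I = V / Z_total = (-4.796 - j5.071) / (20 - j325.5) = 0.01462 - j0.01563 A.
Step 6 — Convert to polar: |I| = 0.0214 A, ∠I = -46.9°.

I = 0.0214∠-46.9° A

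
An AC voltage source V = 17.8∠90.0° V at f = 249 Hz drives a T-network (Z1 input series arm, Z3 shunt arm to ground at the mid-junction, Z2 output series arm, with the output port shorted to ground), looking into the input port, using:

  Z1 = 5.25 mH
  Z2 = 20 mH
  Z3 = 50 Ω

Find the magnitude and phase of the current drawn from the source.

Step 1 — Angular frequency: ω = 2π·f = 2π·249 = 1565 rad/s.
Step 2 — Component impedances:
  Z1: Z = jωL = j·1565·0.00525 = 0 + j8.214 Ω
  Z2: Z = jωL = j·1565·0.02 = 0 + j31.29 Ω
  Z3: Z = R = 50 Ω
Step 3 — With the output port shorted to ground, the output series arm Z2 runs from the junction to ground; the shunt arm Z3 also runs from the junction to ground. They appear in parallel: Z3 || Z2 = 14.07 + j22.48 Ω.
Step 4 — Series with input arm Z1: Z_in = Z1 + (Z3 || Z2) = 14.07 + j30.7 Ω = 33.77∠65.4° Ω.
Step 5 — Source phasor: V = 17.8∠90.0° V = 0 + j17.8 V.
Step 6 — Ohm's law: I = V / Z_total = (0 + j17.8) / (14.07 + j30.7) = 0.4792 + j0.2196 A.
Step 7 — Convert to polar: |I| = 0.5271 A, ∠I = 24.6°.

I = 0.5271∠24.6° A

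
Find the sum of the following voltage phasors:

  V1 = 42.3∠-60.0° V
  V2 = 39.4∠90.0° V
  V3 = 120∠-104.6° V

Step 1 — Convert each phasor to rectangular form:
  V1 = 42.3·(cos(-60.0°) + j·sin(-60.0°)) = 21.15 - j36.63 V
  V2 = 39.4·(cos(90.0°) + j·sin(90.0°)) = 0 + j39.4 V
  V3 = 120·(cos(-104.6°) + j·sin(-104.6°)) = -30.25 - j116.1 V
Step 2 — Sum components: V_total = -9.098 - j113.4 V.
Step 3 — Convert to polar: |V_total| = 113.7 V, ∠V_total = -94.6°.

V_total = 113.7∠-94.6° V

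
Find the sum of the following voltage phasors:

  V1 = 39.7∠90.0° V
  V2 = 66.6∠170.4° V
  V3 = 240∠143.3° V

Step 1 — Convert each phasor to rectangular form:
  V1 = 39.7·(cos(90.0°) + j·sin(90.0°)) = 0 + j39.7 V
  V2 = 66.6·(cos(170.4°) + j·sin(170.4°)) = -65.67 + j11.11 V
  V3 = 240·(cos(143.3°) + j·sin(143.3°)) = -192.4 + j143.4 V
Step 2 — Sum components: V_total = -258.1 + j194.2 V.
Step 3 — Convert to polar: |V_total| = 323 V, ∠V_total = 143.0°.

V_total = 323∠143.0° V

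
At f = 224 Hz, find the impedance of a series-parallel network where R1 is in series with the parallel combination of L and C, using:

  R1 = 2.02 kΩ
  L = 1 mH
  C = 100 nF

Step 1 — Angular frequency: ω = 2π·f = 2π·224 = 1407 rad/s.
Step 2 — Component impedances:
  R1: Z = R = 2020 Ω
  L: Z = jωL = j·1407·0.001 = 0 + j1.407 Ω
  C: Z = 1/(jωC) = -j/(ω·C) = 0 - j7105 Ω
Step 3 — Parallel branch: L || C = 1/(1/L + 1/C) = 0 + j1.408 Ω.
Step 4 — Series with R1: Z_total = R1 + (L || C) = 2020 + j1.408 Ω = 2020∠0.0° Ω.

Z = 2020 + j1.408 Ω = 2020∠0.0° Ω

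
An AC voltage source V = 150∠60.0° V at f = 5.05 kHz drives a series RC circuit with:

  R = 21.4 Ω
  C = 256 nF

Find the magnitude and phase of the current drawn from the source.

Step 1 — Angular frequency: ω = 2π·f = 2π·5050 = 3.173e+04 rad/s.
Step 2 — Component impedances:
  R: Z = R = 21.4 Ω
  C: Z = 1/(jωC) = -j/(ω·C) = 0 - j123.1 Ω
Step 3 — Series combination: Z_total = R + C = 21.4 - j123.1 Ω = 125∠-80.1° Ω.
Step 4 — Source phasor: V = 150∠60.0° V = 75 + j129.9 V.
Step 5 — Ohm's law: I = V / Z_total = (75 + j129.9) / (21.4 - j123.1) = -0.9215 + j0.7694 A.
Step 6 — Convert to polar: |I| = 1.2 A, ∠I = 140.1°.

I = 1.2∠140.1° A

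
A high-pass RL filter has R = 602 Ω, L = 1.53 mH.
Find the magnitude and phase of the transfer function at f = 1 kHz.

Step 1 — Angular frequency: ω = 2π·1000 = 6283 rad/s.
Step 2 — Transfer function: H(jω) = jωL/(R + jωL).
Step 3 — Numerator jωL = j·9.613; denominator R + jωL = 602 + j9.613.
Step 4 — H = 0.0002549 + j0.01596.
Step 5 — Magnitude: |H| = 0.01597 (-35.9 dB); phase: φ = 89.1°.

|H| = 0.01597 (-35.9 dB), φ = 89.1°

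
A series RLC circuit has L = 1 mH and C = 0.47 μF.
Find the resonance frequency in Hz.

Step 1 — Resonance condition Im(Z)=0 gives ω₀ = 1/√(LC).
Step 2 — ω₀ = 1/√(0.001·4.7e-07) = 4.613e+04 rad/s.
Step 3 — f₀ = ω₀/(2π) = 7341 Hz.

f₀ = 7341 Hz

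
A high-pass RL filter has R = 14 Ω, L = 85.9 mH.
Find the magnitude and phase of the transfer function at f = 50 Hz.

Step 1 — Angular frequency: ω = 2π·50 = 314.2 rad/s.
Step 2 — Transfer function: H(jω) = jωL/(R + jωL).
Step 3 — Numerator jωL = j·26.99; denominator R + jωL = 14 + j26.99.
Step 4 — H = 0.7879 + j0.4088.
Step 5 — Magnitude: |H| = 0.8877 (-1.0 dB); phase: φ = 27.4°.

|H| = 0.8877 (-1.0 dB), φ = 27.4°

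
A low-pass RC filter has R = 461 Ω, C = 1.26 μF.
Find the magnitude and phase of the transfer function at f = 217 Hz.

Step 1 — Angular frequency: ω = 2π·217 = 1363 rad/s.
Step 2 — Transfer function: H(jω) = 1/(1 + jωRC).
Step 3 — Denominator: 1 + jωRC = 1 + j·1363·461·1.26e-06 = 1 + j0.792.
Step 4 — H = 0.6145 - j0.4867.
Step 5 — Magnitude: |H| = 0.7839 (-2.1 dB); phase: φ = -38.4°.

|H| = 0.7839 (-2.1 dB), φ = -38.4°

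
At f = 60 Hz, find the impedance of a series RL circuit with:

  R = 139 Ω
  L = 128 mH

Step 1 — Angular frequency: ω = 2π·f = 2π·60 = 377 rad/s.
Step 2 — Component impedances:
  R: Z = R = 139 Ω
  L: Z = jωL = j·377·0.128 = 0 + j48.25 Ω
Step 3 — Series combination: Z_total = R + L = 139 + j48.25 Ω = 147.1∠19.1° Ω.

Z = 139 + j48.25 Ω = 147.1∠19.1° Ω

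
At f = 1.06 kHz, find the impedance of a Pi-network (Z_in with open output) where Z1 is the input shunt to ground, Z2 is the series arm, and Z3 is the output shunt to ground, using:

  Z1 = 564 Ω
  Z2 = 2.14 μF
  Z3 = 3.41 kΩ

Step 1 — Angular frequency: ω = 2π·f = 2π·1060 = 6660 rad/s.
Step 2 — Component impedances:
  Z1: Z = R = 564 Ω
  Z2: Z = 1/(jωC) = -j/(ω·C) = 0 - j70.16 Ω
  Z3: Z = R = 3410 Ω
Step 3 — With open output, the series arm Z2 and the output shunt Z3 appear in series to ground: Z2 + Z3 = 3410 - j70.16 Ω.
Step 4 — Parallel with input shunt Z1: Z_in = Z1 || (Z2 + Z3) = 484 - j1.413 Ω = 484∠-0.2° Ω.

Z = 484 - j1.413 Ω = 484∠-0.2° Ω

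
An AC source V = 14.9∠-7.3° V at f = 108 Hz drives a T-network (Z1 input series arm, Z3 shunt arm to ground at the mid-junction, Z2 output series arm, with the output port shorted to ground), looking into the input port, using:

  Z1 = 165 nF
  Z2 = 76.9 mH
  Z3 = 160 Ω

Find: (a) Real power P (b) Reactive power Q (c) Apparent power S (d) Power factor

Step 1 — Angular frequency: ω = 2π·f = 2π·108 = 678.6 rad/s.
Step 2 — Component impedances:
  Z1: Z = 1/(jωC) = -j/(ω·C) = 0 - j8931 Ω
  Z2: Z = jωL = j·678.6·0.0769 = 0 + j52.18 Ω
  Z3: Z = R = 160 Ω
Step 3 — With the output port shorted to ground, the output series arm Z2 runs from the junction to ground; the shunt arm Z3 also runs from the junction to ground. They appear in parallel: Z3 || Z2 = 15.38 + j47.17 Ω.
Step 4 — Series with input arm Z1: Z_in = Z1 + (Z3 || Z2) = 15.38 - j8884 Ω = 8884∠-89.9° Ω.
Step 5 — Source phasor: V = 14.9∠-7.3° V = 14.78 - j1.893 V.
Step 6 — Current: I = V / Z = 0.000216 + j0.001663 A = 0.001677∠82.6° A.
Step 7 — Complex power: S = V·I* = 4.327e-05 - j0.02499 VA.
Step 8 — Real power: P = Re(S) = 4.327e-05 W.
Step 9 — Reactive power: Q = Im(S) = -0.02499 VAR.
Step 10 — Apparent power: |S| = 0.02499 VA.
Step 11 — Power factor: PF = P/|S| = 0.001732 (leading).

(a) P = 4.327e-05 W  (b) Q = -0.02499 VAR  (c) S = 0.02499 VA  (d) PF = 0.001732 (leading)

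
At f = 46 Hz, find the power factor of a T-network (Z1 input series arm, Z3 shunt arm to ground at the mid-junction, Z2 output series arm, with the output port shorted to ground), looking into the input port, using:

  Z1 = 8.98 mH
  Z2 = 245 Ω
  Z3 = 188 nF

Step 1 — Angular frequency: ω = 2π·f = 2π·46 = 289 rad/s.
Step 2 — Component impedances:
  Z1: Z = jωL = j·289·0.00898 = 0 + j2.595 Ω
  Z2: Z = R = 245 Ω
  Z3: Z = 1/(jωC) = -j/(ω·C) = 0 - j1.84e+04 Ω
Step 3 — With the output port shorted to ground, the output series arm Z2 runs from the junction to ground; the shunt arm Z3 also runs from the junction to ground. They appear in parallel: Z3 || Z2 = 245 - j3.261 Ω.
Step 4 — Series with input arm Z1: Z_in = Z1 + (Z3 || Z2) = 245 - j0.6655 Ω = 245∠-0.2° Ω.
Step 5 — Power factor: PF = cos(φ) = Re(Z)/|Z| = 245/245 = 1.
Step 6 — Type: Im(Z) = -0.6655 ⇒ leading (phase φ = -0.2°).

PF = 1 (leading, φ = -0.2°)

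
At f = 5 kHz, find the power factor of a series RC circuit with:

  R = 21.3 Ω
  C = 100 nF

Step 1 — Angular frequency: ω = 2π·f = 2π·5000 = 3.142e+04 rad/s.
Step 2 — Component impedances:
  R: Z = R = 21.3 Ω
  C: Z = 1/(jωC) = -j/(ω·C) = 0 - j318.3 Ω
Step 3 — Series combination: Z_total = R + C = 21.3 - j318.3 Ω = 319∠-86.2° Ω.
Step 4 — Power factor: PF = cos(φ) = Re(Z)/|Z| = 21.3/319 = 0.06677.
Step 5 — Type: Im(Z) = -318.3 ⇒ leading (phase φ = -86.2°).

PF = 0.06677 (leading, φ = -86.2°)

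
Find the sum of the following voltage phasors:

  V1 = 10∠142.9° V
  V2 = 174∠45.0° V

Step 1 — Convert each phasor to rectangular form:
  V1 = 10·(cos(142.9°) + j·sin(142.9°)) = -7.976 + j6.032 V
  V2 = 174·(cos(45.0°) + j·sin(45.0°)) = 123 + j123 V
Step 2 — Sum components: V_total = 115.1 + j129.1 V.
Step 3 — Convert to polar: |V_total| = 172.9 V, ∠V_total = 48.3°.

V_total = 172.9∠48.3° V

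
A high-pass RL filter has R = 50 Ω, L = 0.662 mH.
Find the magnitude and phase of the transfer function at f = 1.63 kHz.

Step 1 — Angular frequency: ω = 2π·1630 = 1.024e+04 rad/s.
Step 2 — Transfer function: H(jω) = jωL/(R + jωL).
Step 3 — Numerator jωL = j·6.78; denominator R + jωL = 50 + j6.78.
Step 4 — H = 0.01806 + j0.1332.
Step 5 — Magnitude: |H| = 0.1344 (-17.4 dB); phase: φ = 82.3°.

|H| = 0.1344 (-17.4 dB), φ = 82.3°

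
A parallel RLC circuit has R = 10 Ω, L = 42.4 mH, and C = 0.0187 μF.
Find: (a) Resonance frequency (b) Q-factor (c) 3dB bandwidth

Step 1 — Resonance: ω₀ = 1/√(LC) = 1/√(0.0424·1.87e-08) = 3.551e+04 rad/s.
Step 2 — f₀ = ω₀/(2π) = 5652 Hz.
Step 3 — Parallel Q: Q = R/(ω₀L) = 10/(3.551e+04·0.0424) = 0.006641.
Step 4 — Bandwidth: Δω = ω₀/Q = 5.348e+06 rad/s; BW = Δω/(2π) = 8.511e+05 Hz.

(a) f₀ = 5652 Hz  (b) Q = 0.006641  (c) BW = 8.511e+05 Hz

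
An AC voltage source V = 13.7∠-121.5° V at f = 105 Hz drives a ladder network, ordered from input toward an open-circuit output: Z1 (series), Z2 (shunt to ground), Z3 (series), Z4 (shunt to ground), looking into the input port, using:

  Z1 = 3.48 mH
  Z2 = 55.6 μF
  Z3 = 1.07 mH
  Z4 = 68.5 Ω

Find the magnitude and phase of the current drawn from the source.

Step 1 — Angular frequency: ω = 2π·f = 2π·105 = 659.7 rad/s.
Step 2 — Component impedances:
  Z1: Z = jωL = j·659.7·0.00348 = 0 + j2.296 Ω
  Z2: Z = 1/(jωC) = -j/(ω·C) = 0 - j27.26 Ω
  Z3: Z = jωL = j·659.7·0.00107 = 0 + j0.7059 Ω
  Z4: Z = R = 68.5 Ω
Step 3 — Ladder network (open output): work backward from the far end, alternating series and parallel combinations. Z_in = 9.432 - j21.31 Ω = 23.3∠-66.1° Ω.
Step 4 — Source phasor: V = 13.7∠-121.5° V = -7.158 - j11.68 V.
Step 5 — Ohm's law: I = V / Z_total = (-7.158 - j11.68) / (9.432 - j21.31) = 0.334 - j0.4838 A.
Step 6 — Convert to polar: |I| = 0.5879 A, ∠I = -55.4°.

I = 0.5879∠-55.4° A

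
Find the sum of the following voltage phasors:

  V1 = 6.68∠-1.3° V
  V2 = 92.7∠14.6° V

Step 1 — Convert each phasor to rectangular form:
  V1 = 6.68·(cos(-1.3°) + j·sin(-1.3°)) = 6.678 - j0.1516 V
  V2 = 92.7·(cos(14.6°) + j·sin(14.6°)) = 89.71 + j23.37 V
Step 2 — Sum components: V_total = 96.38 + j23.22 V.
Step 3 — Convert to polar: |V_total| = 99.14 V, ∠V_total = 13.5°.

V_total = 99.14∠13.5° V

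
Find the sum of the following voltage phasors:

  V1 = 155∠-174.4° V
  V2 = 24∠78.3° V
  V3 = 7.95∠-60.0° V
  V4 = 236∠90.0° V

Step 1 — Convert each phasor to rectangular form:
  V1 = 155·(cos(-174.4°) + j·sin(-174.4°)) = -154.3 - j15.13 V
  V2 = 24·(cos(78.3°) + j·sin(78.3°)) = 4.867 + j23.5 V
  V3 = 7.95·(cos(-60.0°) + j·sin(-60.0°)) = 3.975 - j6.885 V
  V4 = 236·(cos(90.0°) + j·sin(90.0°)) = 0 + j236 V
Step 2 — Sum components: V_total = -145.4 + j237.5 V.
Step 3 — Convert to polar: |V_total| = 278.5 V, ∠V_total = 121.5°.

V_total = 278.5∠121.5° V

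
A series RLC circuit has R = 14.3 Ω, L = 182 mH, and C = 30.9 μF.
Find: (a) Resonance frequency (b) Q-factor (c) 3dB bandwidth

Step 1 — Resonance: ω₀ = 1/√(LC) = 1/√(0.182·3.09e-05) = 421.7 rad/s.
Step 2 — f₀ = ω₀/(2π) = 67.11 Hz.
Step 3 — Series Q: Q = ω₀L/R = 421.7·0.182/14.3 = 5.367.
Step 4 — Bandwidth: Δω = ω₀/Q = 78.57 rad/s; BW = Δω/(2π) = 12.51 Hz.

(a) f₀ = 67.11 Hz  (b) Q = 5.367  (c) BW = 12.51 Hz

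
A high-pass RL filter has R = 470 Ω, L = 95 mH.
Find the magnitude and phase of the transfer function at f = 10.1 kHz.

Step 1 — Angular frequency: ω = 2π·1.01e+04 = 6.346e+04 rad/s.
Step 2 — Transfer function: H(jω) = jωL/(R + jωL).
Step 3 — Numerator jωL = j·6029; denominator R + jωL = 470 + j6029.
Step 4 — H = 0.994 + j0.07749.
Step 5 — Magnitude: |H| = 0.997 (-0.0 dB); phase: φ = 4.5°.

|H| = 0.997 (-0.0 dB), φ = 4.5°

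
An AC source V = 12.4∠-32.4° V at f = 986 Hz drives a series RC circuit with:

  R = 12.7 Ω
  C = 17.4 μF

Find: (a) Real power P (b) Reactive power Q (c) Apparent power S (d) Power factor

Step 1 — Angular frequency: ω = 2π·f = 2π·986 = 6195 rad/s.
Step 2 — Component impedances:
  R: Z = R = 12.7 Ω
  C: Z = 1/(jωC) = -j/(ω·C) = 0 - j9.277 Ω
Step 3 — Series combination: Z_total = R + C = 12.7 - j9.277 Ω = 15.73∠-36.1° Ω.
Step 4 — Source phasor: V = 12.4∠-32.4° V = 10.47 - j6.644 V.
Step 5 — Current: I = V / Z = 0.7868 + j0.05151 A = 0.7884∠3.7° A.
Step 6 — Complex power: S = V·I* = 7.895 - j5.767 VA.
Step 7 — Real power: P = Re(S) = 7.895 W.
Step 8 — Reactive power: Q = Im(S) = -5.767 VAR.
Step 9 — Apparent power: |S| = 9.777 VA.
Step 10 — Power factor: PF = P/|S| = 0.8075 (leading).

(a) P = 7.895 W  (b) Q = -5.767 VAR  (c) S = 9.777 VA  (d) PF = 0.8075 (leading)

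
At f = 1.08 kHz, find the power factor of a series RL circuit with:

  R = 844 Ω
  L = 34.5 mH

Step 1 — Angular frequency: ω = 2π·f = 2π·1080 = 6786 rad/s.
Step 2 — Component impedances:
  R: Z = R = 844 Ω
  L: Z = jωL = j·6786·0.0345 = 0 + j234.1 Ω
Step 3 — Series combination: Z_total = R + L = 844 + j234.1 Ω = 875.9∠15.5° Ω.
Step 4 — Power factor: PF = cos(φ) = Re(Z)/|Z| = 844/875.9 = 0.9636.
Step 5 — Type: Im(Z) = 234.1 ⇒ lagging (phase φ = 15.5°).

PF = 0.9636 (lagging, φ = 15.5°)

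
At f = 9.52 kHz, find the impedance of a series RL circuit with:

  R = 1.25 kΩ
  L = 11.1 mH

Step 1 — Angular frequency: ω = 2π·f = 2π·9520 = 5.982e+04 rad/s.
Step 2 — Component impedances:
  R: Z = R = 1250 Ω
  L: Z = jωL = j·5.982e+04·0.0111 = 0 + j664 Ω
Step 3 — Series combination: Z_total = R + L = 1250 + j664 Ω = 1415∠28.0° Ω.

Z = 1250 + j664 Ω = 1415∠28.0° Ω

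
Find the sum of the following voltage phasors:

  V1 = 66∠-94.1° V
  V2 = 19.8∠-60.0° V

Step 1 — Convert each phasor to rectangular form:
  V1 = 66·(cos(-94.1°) + j·sin(-94.1°)) = -4.719 - j65.83 V
  V2 = 19.8·(cos(-60.0°) + j·sin(-60.0°)) = 9.9 - j17.15 V
Step 2 — Sum components: V_total = 5.181 - j82.98 V.
Step 3 — Convert to polar: |V_total| = 83.14 V, ∠V_total = -86.4°.

V_total = 83.14∠-86.4° V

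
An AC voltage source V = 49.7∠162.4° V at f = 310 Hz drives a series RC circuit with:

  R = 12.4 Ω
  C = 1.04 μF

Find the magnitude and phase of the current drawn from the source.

Step 1 — Angular frequency: ω = 2π·f = 2π·310 = 1948 rad/s.
Step 2 — Component impedances:
  R: Z = R = 12.4 Ω
  C: Z = 1/(jωC) = -j/(ω·C) = 0 - j493.7 Ω
Step 3 — Series combination: Z_total = R + C = 12.4 - j493.7 Ω = 493.8∠-88.6° Ω.
Step 4 — Source phasor: V = 49.7∠162.4° V = -47.37 + j15.03 V.
Step 5 — Ohm's law: I = V / Z_total = (-47.37 + j15.03) / (12.4 - j493.7) = -0.03283 - j0.09514 A.
Step 6 — Convert to polar: |I| = 0.1006 A, ∠I = -109.0°.

I = 0.1006∠-109.0° A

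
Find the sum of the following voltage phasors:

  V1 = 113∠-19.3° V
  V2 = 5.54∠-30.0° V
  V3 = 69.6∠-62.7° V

Step 1 — Convert each phasor to rectangular form:
  V1 = 113·(cos(-19.3°) + j·sin(-19.3°)) = 106.6 - j37.35 V
  V2 = 5.54·(cos(-30.0°) + j·sin(-30.0°)) = 4.798 - j2.77 V
  V3 = 69.6·(cos(-62.7°) + j·sin(-62.7°)) = 31.92 - j61.85 V
Step 2 — Sum components: V_total = 143.4 - j102 V.
Step 3 — Convert to polar: |V_total| = 175.9 V, ∠V_total = -35.4°.

V_total = 175.9∠-35.4° V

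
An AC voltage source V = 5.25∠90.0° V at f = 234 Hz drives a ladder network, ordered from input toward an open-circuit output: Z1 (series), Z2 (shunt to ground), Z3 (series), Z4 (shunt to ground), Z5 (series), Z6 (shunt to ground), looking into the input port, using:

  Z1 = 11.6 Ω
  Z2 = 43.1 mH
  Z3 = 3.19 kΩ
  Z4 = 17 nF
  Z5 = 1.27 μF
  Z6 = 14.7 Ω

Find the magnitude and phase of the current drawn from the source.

Step 1 — Angular frequency: ω = 2π·f = 2π·234 = 1470 rad/s.
Step 2 — Component impedances:
  Z1: Z = R = 11.6 Ω
  Z2: Z = jωL = j·1470·0.0431 = 0 + j63.37 Ω
  Z3: Z = R = 3190 Ω
  Z4: Z = 1/(jωC) = -j/(ω·C) = 0 - j4.001e+04 Ω
  Z5: Z = 1/(jωC) = -j/(ω·C) = 0 - j535.6 Ω
  Z6: Z = R = 14.7 Ω
Step 3 — Ladder network (open output): work backward from the far end, alternating series and parallel combinations. Z_in = 12.83 + j63.55 Ω = 64.83∠78.6° Ω.
Step 4 — Source phasor: V = 5.25∠90.0° V = 0 + j5.25 V.
Step 5 — Ohm's law: I = V / Z_total = (0 + j5.25) / (12.83 + j63.55) = 0.07938 + j0.01602 A.
Step 6 — Convert to polar: |I| = 0.08098 A, ∠I = 11.4°.

I = 0.08098∠11.4° A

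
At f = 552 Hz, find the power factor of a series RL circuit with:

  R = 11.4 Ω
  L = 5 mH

Step 1 — Angular frequency: ω = 2π·f = 2π·552 = 3468 rad/s.
Step 2 — Component impedances:
  R: Z = R = 11.4 Ω
  L: Z = jωL = j·3468·0.005 = 0 + j17.34 Ω
Step 3 — Series combination: Z_total = R + L = 11.4 + j17.34 Ω = 20.75∠56.7° Ω.
Step 4 — Power factor: PF = cos(φ) = Re(Z)/|Z| = 11.4/20.753 = 0.5493.
Step 5 — Type: Im(Z) = 17.34 ⇒ lagging (phase φ = 56.7°).

PF = 0.5493 (lagging, φ = 56.7°)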